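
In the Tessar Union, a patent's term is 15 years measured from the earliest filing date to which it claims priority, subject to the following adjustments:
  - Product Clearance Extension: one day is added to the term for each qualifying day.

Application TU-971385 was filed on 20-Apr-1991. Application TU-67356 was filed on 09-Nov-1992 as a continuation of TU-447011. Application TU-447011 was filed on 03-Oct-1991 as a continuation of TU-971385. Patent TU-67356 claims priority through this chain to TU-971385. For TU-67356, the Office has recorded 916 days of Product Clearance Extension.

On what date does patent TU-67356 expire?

2008-10-22

Earliest priority filing: 20 April 1991.
Base term: 20 April 1991 + 15 years → 20 April 2006.
Product Clearance Extension: +916 days → 22 October 2008.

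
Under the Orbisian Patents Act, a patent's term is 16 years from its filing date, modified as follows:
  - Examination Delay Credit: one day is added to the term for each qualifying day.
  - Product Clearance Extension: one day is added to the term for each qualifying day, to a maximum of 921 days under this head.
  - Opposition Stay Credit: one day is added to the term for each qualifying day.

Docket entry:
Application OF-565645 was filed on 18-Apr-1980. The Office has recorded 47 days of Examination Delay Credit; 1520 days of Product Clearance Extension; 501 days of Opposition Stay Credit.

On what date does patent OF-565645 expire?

Base term: filing date + 16 years → 18 April 1996.
Examination Delay Credit: +47 days → 4 June 1996.
Product Clearance Extension: 1520 days claimed exceeds the 921-day cap, so +921 days → 12 December 1998.
Opposition Stay Credit: +501 days → 26 April 2000.

April 26, 2000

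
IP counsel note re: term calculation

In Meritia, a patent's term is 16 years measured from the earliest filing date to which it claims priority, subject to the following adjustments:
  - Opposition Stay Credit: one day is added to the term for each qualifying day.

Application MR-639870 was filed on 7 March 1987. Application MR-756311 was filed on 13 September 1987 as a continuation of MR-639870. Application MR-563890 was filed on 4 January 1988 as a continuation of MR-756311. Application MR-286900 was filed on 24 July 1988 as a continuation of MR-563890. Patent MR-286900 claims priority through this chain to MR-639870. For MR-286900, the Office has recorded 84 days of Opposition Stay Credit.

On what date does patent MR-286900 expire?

Earliest priority filing: 7 March 1987.
Base term: 7 March 1987 + 16 years → 7 March 2003.
Opposition Stay Credit: +84 days → 30 May 2003.

May 30, 2003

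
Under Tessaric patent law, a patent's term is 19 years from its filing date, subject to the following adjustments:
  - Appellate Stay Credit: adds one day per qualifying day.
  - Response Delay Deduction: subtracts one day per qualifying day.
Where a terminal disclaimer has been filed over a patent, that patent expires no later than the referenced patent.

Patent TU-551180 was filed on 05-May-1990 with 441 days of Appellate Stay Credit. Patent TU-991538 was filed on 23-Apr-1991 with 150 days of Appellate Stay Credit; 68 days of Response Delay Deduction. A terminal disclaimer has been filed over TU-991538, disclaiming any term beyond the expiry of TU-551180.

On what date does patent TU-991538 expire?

Natural term of TU-991538:
  Base: filing + 19 years → 23 April 2010.
  Appellate Stay Credit: +150 days → 20 September 2010.
  Response Delay Deduction: −68 days → 14 July 2010.
Expiry of referenced patent TU-551180:
  Base: filing + 19 years → 5 May 2009.
  Appellate Stay Credit: +441 days → 20 July 2010.
Terminal disclaimer: TU-991538 expires on the earlier of 14 July 2010 and 20 July 2010.

July 14, 2010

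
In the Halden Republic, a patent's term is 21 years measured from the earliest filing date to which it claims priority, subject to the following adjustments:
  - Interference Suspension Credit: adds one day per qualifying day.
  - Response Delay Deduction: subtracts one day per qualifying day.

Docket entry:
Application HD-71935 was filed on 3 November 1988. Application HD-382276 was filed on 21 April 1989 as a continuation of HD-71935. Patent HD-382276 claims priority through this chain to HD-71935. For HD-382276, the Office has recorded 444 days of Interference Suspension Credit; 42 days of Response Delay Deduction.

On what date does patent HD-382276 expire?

Earliest priority filing: 3 November 1988.
Base term: 3 November 1988 + 21 years → 3 November 2009.
Interference Suspension Credit: +444 days → 21 January 2011.
Response Delay Deduction: −42 days → 10 December 2010.

2010-12-10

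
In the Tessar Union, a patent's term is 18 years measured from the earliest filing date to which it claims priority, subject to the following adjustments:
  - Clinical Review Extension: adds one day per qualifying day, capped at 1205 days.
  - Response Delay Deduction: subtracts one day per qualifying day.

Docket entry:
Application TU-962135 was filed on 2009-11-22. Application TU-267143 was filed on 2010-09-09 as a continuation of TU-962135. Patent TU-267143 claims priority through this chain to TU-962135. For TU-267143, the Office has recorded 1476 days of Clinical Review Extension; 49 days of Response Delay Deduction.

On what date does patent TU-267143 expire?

Earliest priority filing: 22 November 2009.
Base term: 22 November 2009 + 18 years → 22 November 2027.
Clinical Review Extension: 1476 days claimed exceeds the 1205-day cap, so +1205 days → 11 March 2031.
Response Delay Deduction: −49 days → 21 January 2031.

2031-01-21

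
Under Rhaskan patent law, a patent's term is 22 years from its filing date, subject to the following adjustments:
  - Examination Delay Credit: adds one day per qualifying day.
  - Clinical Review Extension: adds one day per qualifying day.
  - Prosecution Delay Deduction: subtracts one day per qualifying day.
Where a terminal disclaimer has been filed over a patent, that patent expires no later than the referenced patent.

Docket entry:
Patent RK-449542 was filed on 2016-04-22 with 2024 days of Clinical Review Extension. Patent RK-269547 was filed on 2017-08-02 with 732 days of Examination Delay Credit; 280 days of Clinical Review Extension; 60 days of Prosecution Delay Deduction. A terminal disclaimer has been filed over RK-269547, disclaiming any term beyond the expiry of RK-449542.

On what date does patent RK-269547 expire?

Natural term of RK-269547:
  Base: filing + 22 years → 2 August 2039.
  Examination Delay Credit: +732 days → 3 August 2041.
  Clinical Review Extension: +280 days → 10 May 2042.
  Prosecution Delay Deduction: −60 days → 11 March 2042.
Expiry of referenced patent RK-449542:
  Base: filing + 22 years → 22 April 2038.
  Clinical Review Extension: +2024 days → 6 November 2043.
Terminal disclaimer: RK-269547 expires on the earlier of 11 March 2042 and 6 November 2043.

March 11, 2042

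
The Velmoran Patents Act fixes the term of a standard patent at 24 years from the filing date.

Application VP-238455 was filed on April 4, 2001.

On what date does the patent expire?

2025-04-04

Filing date + 24 years → 4 April 2025.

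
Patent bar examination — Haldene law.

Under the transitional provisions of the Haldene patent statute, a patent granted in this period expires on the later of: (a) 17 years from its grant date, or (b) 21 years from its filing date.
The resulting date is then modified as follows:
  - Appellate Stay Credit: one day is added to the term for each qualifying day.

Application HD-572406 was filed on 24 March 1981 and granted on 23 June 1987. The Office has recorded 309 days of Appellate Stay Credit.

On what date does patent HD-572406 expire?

(a) grant + 17 years → 23 June 2004.
(b) filing + 21 years → 24 March 2002.
Later of the two: 23 June 2004.
Appellate Stay Credit: +309 days → 28 April 2005.

April 28, 2005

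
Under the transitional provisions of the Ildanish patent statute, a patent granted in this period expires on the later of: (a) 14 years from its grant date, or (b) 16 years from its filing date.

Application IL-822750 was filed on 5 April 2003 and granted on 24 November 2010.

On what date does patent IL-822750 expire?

November 24, 2024

(a) grant + 14 years → 24 November 2024.
(b) filing + 16 years → 5 April 2019.
Later of the two: 24 November 2024.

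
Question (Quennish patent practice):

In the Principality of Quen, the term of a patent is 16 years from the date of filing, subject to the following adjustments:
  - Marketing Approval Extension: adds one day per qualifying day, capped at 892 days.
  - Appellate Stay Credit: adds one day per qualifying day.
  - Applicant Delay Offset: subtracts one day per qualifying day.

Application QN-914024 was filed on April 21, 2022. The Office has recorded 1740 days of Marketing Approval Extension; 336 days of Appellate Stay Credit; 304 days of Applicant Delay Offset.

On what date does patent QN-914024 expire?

Base term: filing date + 16 years → 21 April 2038.
Marketing Approval Extension: 1740 days claimed exceeds the 892-day cap, so +892 days → 29 September 2040.
Appellate Stay Credit: +336 days → 31 August 2041.
Applicant Delay Offset: −304 days → 31 October 2040.

October 31, 2040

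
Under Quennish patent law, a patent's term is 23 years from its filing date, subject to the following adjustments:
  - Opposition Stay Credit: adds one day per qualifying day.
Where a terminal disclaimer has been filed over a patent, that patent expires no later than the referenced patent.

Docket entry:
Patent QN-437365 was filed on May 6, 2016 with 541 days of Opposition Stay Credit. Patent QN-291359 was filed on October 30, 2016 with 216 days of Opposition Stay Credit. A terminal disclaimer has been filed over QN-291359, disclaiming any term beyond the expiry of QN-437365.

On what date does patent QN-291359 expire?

June 2, 2040

Natural term of QN-291359:
  Base: filing + 23 years → 30 October 2039.
  Opposition Stay Credit: +216 days → 2 June 2040.
Expiry of referenced patent QN-437365:
  Base: filing + 23 years → 6 May 2039.
  Opposition Stay Credit: +541 days → 28 October 2040.
Terminal disclaimer: QN-291359 expires on the earlier of 2 June 2040 and 28 October 2040.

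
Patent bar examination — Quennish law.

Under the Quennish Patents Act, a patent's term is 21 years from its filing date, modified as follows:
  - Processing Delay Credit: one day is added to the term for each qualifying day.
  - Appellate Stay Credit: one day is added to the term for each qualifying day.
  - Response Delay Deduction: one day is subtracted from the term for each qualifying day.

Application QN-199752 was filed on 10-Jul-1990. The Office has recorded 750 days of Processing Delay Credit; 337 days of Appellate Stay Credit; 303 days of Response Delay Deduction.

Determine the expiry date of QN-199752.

Base term: filing date + 21 years → 10 July 2011.
Processing Delay Credit: +750 days → 29 July 2013.
Appellate Stay Credit: +337 days → 1 July 2014.
Response Delay Deduction: −303 days → 1 September 2013.

September 1, 2013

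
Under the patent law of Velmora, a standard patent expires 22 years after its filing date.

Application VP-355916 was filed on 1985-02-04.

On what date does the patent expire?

February 4, 2007

Filing date + 22 years → 4 February 2007.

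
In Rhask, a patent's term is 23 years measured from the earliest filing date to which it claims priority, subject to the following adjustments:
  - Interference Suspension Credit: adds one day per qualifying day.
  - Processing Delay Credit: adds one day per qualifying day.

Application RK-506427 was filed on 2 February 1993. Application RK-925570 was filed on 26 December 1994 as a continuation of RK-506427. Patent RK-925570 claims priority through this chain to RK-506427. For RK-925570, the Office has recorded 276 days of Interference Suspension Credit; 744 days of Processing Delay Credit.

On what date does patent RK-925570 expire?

November 18, 2018

Earliest priority filing: 2 February 1993.
Base term: 2 February 1993 + 23 years → 2 February 2016.
Interference Suspension Credit: +276 days → 4 November 2016.
Processing Delay Credit: +744 days → 18 November 2018.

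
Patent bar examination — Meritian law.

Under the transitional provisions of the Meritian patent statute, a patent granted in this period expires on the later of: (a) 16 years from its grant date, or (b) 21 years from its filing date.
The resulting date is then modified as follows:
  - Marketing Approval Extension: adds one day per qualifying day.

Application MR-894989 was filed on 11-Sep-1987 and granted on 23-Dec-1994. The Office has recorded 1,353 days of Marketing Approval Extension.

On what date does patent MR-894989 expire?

September 6, 2014

(a) grant + 16 years → 23 December 2010.
(b) filing + 21 years → 11 September 2008.
Later of the two: 23 December 2010.
Marketing Approval Extension: +1353 days → 6 September 2014.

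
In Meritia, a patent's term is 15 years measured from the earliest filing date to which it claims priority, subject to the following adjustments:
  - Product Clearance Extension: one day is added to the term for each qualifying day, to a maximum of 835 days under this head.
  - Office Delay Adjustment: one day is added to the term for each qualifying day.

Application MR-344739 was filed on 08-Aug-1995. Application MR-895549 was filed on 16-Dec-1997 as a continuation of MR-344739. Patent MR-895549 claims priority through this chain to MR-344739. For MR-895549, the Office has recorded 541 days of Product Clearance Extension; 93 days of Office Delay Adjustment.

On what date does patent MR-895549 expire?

Earliest priority filing: 8 August 1995.
Base term: 8 August 1995 + 15 years → 8 August 2010.
Product Clearance Extension: 541 days (within the 835-day cap) → +541 days → 31 January 2012.
Office Delay Adjustment: +93 days → 3 May 2012.

2012-05-03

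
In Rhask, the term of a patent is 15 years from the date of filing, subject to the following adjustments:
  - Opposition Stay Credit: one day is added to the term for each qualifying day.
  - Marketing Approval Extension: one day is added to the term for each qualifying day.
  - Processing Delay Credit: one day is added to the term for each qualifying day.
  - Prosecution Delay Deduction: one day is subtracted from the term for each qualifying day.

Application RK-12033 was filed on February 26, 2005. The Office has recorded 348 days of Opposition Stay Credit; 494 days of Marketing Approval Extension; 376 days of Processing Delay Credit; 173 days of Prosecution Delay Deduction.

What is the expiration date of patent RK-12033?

2023-01-06

Base term: filing date + 15 years → 26 February 2020.
Opposition Stay Credit: +348 days → 8 February 2021.
Marketing Approval Extension: +494 days → 17 June 2022.
Processing Delay Credit: +376 days → 28 June 2023.
Prosecution Delay Deduction: −173 days → 6 January 2023.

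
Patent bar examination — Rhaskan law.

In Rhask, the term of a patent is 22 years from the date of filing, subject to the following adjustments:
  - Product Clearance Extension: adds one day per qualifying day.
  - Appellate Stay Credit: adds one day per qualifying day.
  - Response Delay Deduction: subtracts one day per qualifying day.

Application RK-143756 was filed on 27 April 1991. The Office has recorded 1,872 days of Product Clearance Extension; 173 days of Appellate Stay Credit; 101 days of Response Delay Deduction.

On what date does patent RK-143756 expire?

Base term: filing date + 22 years → 27 April 2013.
Product Clearance Extension: +1872 days → 12 June 2018.
Appellate Stay Credit: +173 days → 2 December 2018.
Response Delay Deduction: −101 days → 23 August 2018.

2018-08-23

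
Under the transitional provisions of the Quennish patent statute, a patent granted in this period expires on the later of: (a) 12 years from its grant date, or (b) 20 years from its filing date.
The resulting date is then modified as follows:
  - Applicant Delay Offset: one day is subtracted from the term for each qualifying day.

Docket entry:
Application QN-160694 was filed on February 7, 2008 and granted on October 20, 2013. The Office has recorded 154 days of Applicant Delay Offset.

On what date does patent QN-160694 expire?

(a) grant + 12 years → 20 October 2025.
(b) filing + 20 years → 7 February 2028.
Later of the two: 7 February 2028.
Applicant Delay Offset: −154 days → 6 September 2027.

September 6, 2027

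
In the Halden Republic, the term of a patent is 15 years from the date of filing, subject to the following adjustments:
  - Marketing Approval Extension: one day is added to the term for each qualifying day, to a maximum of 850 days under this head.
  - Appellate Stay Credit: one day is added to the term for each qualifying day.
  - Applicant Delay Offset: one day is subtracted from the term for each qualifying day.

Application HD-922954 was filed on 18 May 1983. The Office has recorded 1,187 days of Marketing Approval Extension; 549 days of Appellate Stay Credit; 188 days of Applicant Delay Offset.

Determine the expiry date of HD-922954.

2001-09-10

Base term: filing date + 15 years → 18 May 1998.
Marketing Approval Extension: 1187 days claimed exceeds the 850-day cap, so +850 days → 14 September 2000.
Appellate Stay Credit: +549 days → 17 March 2002.
Applicant Delay Offset: −188 days → 10 September 2001.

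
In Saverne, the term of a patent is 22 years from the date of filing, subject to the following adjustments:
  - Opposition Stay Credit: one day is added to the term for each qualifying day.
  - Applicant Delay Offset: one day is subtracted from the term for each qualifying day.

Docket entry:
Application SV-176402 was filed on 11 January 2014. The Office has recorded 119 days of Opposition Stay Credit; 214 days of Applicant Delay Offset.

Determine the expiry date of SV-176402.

October 8, 2035

Base term: filing date + 22 years → 11 January 2036.
Opposition Stay Credit: +119 days → 9 May 2036.
Applicant Delay Offset: −214 days → 8 October 2035.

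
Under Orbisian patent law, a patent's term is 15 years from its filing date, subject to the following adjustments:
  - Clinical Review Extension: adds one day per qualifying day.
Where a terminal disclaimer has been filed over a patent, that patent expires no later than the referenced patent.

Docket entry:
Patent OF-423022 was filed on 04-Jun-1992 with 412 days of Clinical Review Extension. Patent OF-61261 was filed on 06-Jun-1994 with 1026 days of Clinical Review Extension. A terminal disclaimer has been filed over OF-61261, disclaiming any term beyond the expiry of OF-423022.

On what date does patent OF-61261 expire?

2008-07-20

Natural term of OF-61261:
  Base: filing + 15 years → 6 June 2009.
  Clinical Review Extension: +1026 days → 28 March 2012.
Expiry of referenced patent OF-423022:
  Base: filing + 15 years → 4 June 2007.
  Clinical Review Extension: +412 days → 20 July 2008.
Terminal disclaimer: OF-61261 expires on the earlier of 28 March 2012 and 20 July 2008.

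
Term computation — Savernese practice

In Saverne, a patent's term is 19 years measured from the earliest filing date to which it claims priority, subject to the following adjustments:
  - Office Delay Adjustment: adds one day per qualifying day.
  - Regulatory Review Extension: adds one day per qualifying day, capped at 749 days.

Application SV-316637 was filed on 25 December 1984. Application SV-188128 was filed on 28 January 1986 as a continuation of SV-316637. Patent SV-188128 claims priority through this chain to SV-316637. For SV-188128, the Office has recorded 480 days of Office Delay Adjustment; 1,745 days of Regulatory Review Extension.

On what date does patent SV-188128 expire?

2007-05-07

Earliest priority filing: 25 December 1984.
Base term: 25 December 1984 + 19 years → 25 December 2003.
Office Delay Adjustment: +480 days → 18 April 2005.
Regulatory Review Extension: 1745 days claimed exceeds the 749-day cap, so +749 days → 7 May 2007.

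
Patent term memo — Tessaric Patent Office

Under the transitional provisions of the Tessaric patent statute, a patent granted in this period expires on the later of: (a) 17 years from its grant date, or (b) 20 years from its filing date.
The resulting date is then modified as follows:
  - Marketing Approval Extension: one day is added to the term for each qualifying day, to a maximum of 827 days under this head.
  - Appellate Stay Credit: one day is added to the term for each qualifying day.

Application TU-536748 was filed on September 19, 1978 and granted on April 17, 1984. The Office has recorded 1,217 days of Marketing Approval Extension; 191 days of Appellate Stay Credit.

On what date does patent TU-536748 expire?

(a) grant + 17 years → 17 April 2001.
(b) filing + 20 years → 19 September 1998.
Later of the two: 17 April 2001.
Marketing Approval Extension: 1217 days claimed exceeds the 827-day cap, so +827 days → 23 July 2003.
Appellate Stay Credit: +191 days → 30 January 2004.

2004-01-30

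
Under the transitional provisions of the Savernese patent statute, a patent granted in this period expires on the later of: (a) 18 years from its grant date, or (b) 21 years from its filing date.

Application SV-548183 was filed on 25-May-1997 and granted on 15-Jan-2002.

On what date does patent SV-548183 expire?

2020-01-15

(a) grant + 18 years → 15 January 2020.
(b) filing + 21 years → 25 May 2018.
Later of the two: 15 January 2020.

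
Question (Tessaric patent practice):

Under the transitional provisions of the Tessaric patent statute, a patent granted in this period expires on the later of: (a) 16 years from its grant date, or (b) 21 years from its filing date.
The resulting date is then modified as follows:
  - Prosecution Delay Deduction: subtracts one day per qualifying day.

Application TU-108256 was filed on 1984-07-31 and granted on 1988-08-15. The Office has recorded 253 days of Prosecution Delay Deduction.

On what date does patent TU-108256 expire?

2004-11-20

(a) grant + 16 years → 15 August 2004.
(b) filing + 21 years → 31 July 2005.
Later of the two: 31 July 2005.
Prosecution Delay Deduction: −253 days → 20 November 2004.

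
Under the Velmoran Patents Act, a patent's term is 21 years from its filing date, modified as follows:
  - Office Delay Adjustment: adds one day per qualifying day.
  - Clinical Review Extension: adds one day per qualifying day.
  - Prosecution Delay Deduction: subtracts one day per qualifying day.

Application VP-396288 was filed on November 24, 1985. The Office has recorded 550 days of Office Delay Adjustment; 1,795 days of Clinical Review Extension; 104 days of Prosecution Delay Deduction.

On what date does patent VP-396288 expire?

January 12, 2013

Base term: filing date + 21 years → 24 November 2006.
Office Delay Adjustment: +550 days → 27 May 2008.
Clinical Review Extension: +1795 days → 26 April 2013.
Prosecution Delay Deduction: −104 days → 12 January 2013.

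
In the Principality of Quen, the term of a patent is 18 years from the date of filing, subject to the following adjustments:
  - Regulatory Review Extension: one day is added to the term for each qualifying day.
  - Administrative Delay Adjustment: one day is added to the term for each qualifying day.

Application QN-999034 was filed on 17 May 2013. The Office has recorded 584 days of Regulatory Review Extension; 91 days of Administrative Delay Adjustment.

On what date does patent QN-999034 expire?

2033-03-22

Base term: filing date + 18 years → 17 May 2031.
Regulatory Review Extension: +584 days → 21 December 2032.
Administrative Delay Adjustment: +91 days → 22 March 2033.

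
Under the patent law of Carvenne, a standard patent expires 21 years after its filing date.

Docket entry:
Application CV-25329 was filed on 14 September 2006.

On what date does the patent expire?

Filing date + 21 years → 14 September 2027.

2027-09-14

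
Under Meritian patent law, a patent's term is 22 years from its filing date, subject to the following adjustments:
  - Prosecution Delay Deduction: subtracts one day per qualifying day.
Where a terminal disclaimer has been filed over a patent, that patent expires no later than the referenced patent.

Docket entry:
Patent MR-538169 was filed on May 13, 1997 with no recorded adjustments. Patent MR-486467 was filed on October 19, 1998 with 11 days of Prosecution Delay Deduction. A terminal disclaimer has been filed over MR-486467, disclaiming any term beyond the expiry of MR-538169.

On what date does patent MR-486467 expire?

2019-05-13

Natural term of MR-486467:
  Base: filing + 22 years → 19 October 2020.
  Prosecution Delay Deduction: −11 days → 8 October 2020.
Expiry of referenced patent MR-538169:
  Base: filing + 22 years → 13 May 2019.
Terminal disclaimer: MR-486467 expires on the earlier of 8 October 2020 and 13 May 2019.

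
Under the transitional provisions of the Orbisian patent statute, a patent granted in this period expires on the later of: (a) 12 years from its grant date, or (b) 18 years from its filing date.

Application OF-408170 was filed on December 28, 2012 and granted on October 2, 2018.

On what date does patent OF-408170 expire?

December 28, 2030

(a) grant + 12 years → 2 October 2030.
(b) filing + 18 years → 28 December 2030.
Later of the two: 28 December 2030.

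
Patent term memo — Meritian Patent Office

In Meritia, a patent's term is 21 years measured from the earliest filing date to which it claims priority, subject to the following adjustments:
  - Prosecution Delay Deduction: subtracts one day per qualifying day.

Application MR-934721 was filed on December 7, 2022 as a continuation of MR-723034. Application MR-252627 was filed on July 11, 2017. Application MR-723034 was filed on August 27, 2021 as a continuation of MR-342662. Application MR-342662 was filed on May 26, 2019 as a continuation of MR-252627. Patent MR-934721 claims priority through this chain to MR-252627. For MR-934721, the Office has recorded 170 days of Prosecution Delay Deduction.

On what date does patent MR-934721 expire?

2038-01-22

Earliest priority filing: 11 July 2017.
Base term: 11 July 2017 + 21 years → 11 July 2038.
Prosecution Delay Deduction: −170 days → 22 January 2038.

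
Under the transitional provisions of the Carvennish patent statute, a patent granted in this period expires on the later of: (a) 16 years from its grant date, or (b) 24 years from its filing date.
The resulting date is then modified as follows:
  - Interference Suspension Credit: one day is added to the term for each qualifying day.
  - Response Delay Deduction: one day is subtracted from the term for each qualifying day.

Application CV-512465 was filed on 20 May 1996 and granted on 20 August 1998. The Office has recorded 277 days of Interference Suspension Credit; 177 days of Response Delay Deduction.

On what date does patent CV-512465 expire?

August 28, 2020

(a) grant + 16 years → 20 August 2014.
(b) filing + 24 years → 20 May 2020.
Later of the two: 20 May 2020.
Interference Suspension Credit: +277 days → 21 February 2021.
Response Delay Deduction: −177 days → 28 August 2020.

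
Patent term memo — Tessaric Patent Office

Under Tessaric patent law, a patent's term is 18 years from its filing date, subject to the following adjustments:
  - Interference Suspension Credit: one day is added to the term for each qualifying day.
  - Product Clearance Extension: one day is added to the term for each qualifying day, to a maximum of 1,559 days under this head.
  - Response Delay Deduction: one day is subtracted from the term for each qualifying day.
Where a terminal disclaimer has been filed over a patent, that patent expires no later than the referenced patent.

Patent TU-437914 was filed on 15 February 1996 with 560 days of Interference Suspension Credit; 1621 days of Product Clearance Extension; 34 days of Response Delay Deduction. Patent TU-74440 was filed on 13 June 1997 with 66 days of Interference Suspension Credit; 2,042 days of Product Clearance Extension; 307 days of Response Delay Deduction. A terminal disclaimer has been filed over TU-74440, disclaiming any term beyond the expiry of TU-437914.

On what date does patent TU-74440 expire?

January 21, 2019

Natural term of TU-74440:
  Base: filing + 18 years → 13 June 2015.
  Interference Suspension Credit: +66 days → 18 August 2015.
  Product Clearance Extension: 2042 days claimed exceeds the 1559-day cap, so +1559 days → 24 November 2019.
  Response Delay Deduction: −307 days → 21 January 2019.
Expiry of referenced patent TU-437914:
  Base: filing + 18 years → 15 February 2014.
  Interference Suspension Credit: +560 days → 29 August 2015.
  Product Clearance Extension: 1621 days claimed exceeds the 1559-day cap, so +1559 days → 5 December 2019.
  Response Delay Deduction: −34 days → 1 November 2019.
Terminal disclaimer: TU-74440 expires on the earlier of 21 January 2019 and 1 November 2019.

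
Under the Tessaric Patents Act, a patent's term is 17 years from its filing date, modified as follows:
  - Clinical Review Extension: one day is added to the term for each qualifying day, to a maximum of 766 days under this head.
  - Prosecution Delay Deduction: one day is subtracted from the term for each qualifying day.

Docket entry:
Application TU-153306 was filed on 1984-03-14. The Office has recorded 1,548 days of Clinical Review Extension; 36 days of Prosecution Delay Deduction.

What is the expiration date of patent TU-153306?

2003-03-14

Base term: filing date + 17 years → 14 March 2001.
Clinical Review Extension: 1548 days claimed exceeds the 766-day cap, so +766 days → 19 April 2003.
Prosecution Delay Deduction: −36 days → 14 March 2003.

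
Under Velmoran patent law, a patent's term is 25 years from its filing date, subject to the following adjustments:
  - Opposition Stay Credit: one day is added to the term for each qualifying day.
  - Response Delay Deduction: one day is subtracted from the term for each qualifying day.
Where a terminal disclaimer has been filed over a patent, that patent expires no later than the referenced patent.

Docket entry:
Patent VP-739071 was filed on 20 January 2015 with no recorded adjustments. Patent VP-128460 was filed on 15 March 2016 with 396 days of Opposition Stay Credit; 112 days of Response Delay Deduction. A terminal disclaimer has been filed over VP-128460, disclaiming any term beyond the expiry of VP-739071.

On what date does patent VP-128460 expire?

Natural term of VP-128460:
  Base: filing + 25 years → 15 March 2041.
  Opposition Stay Credit: +396 days → 15 April 2042.
  Response Delay Deduction: −112 days → 24 December 2041.
Expiry of referenced patent VP-739071:
  Base: filing + 25 years → 20 January 2040.
Terminal disclaimer: VP-128460 expires on the earlier of 24 December 2041 and 20 January 2040.

January 20, 2040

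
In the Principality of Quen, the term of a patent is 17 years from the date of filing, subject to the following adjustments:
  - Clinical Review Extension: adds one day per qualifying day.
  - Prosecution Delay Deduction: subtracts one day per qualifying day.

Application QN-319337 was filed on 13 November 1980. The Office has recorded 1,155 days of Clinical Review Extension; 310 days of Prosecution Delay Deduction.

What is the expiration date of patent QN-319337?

2000-03-07

Base term: filing date + 17 years → 13 November 1997.
Clinical Review Extension: +1155 days → 11 January 2001.
Prosecution Delay Deduction: −310 days → 7 March 2000.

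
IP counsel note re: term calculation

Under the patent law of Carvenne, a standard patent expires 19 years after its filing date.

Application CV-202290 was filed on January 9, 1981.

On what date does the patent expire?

January 9, 2000

Filing date + 19 years → 9 January 2000.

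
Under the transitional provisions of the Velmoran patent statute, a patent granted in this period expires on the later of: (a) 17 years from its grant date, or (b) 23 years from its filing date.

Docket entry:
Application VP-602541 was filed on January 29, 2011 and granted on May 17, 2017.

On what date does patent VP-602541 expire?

2034-05-17

(a) grant + 17 years → 17 May 2034.
(b) filing + 23 years → 29 January 2034.
Later of the two: 17 May 2034.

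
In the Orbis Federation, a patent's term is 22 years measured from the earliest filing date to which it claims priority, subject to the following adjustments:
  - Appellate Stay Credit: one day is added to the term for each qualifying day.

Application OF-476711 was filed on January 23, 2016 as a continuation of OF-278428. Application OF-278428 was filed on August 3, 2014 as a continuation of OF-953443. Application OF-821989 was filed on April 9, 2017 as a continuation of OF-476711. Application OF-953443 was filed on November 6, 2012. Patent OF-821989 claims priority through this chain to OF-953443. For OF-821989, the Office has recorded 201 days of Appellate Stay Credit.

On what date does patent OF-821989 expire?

2035-05-26

Earliest priority filing: 6 November 2012.
Base term: 6 November 2012 + 22 years → 6 November 2034.
Appellate Stay Credit: +201 days → 26 May 2035.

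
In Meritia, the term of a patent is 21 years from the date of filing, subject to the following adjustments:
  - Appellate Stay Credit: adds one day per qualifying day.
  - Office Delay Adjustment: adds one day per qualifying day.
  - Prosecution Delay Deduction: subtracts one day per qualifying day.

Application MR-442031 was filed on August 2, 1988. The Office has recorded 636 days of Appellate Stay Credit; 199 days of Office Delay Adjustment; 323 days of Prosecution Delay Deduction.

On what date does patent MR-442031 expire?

Base term: filing date + 21 years → 2 August 2009.
Appellate Stay Credit: +636 days → 30 April 2011.
Office Delay Adjustment: +199 days → 15 November 2011.
Prosecution Delay Deduction: −323 days → 27 December 2010.

2010-12-27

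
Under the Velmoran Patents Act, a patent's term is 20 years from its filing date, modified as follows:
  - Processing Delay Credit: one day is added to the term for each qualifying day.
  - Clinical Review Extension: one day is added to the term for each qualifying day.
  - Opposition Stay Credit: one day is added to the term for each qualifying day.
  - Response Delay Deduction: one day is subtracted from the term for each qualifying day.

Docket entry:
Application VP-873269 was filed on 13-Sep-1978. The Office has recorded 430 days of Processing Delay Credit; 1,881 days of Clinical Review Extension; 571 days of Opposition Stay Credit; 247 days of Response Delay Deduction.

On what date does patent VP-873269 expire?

November 30, 2005

Base term: filing date + 20 years → 13 September 1998.
Processing Delay Credit: +430 days → 17 November 1999.
Clinical Review Extension: +1881 days → 10 January 2005.
Opposition Stay Credit: +571 days → 4 August 2006.
Response Delay Deduction: −247 days → 30 November 2005.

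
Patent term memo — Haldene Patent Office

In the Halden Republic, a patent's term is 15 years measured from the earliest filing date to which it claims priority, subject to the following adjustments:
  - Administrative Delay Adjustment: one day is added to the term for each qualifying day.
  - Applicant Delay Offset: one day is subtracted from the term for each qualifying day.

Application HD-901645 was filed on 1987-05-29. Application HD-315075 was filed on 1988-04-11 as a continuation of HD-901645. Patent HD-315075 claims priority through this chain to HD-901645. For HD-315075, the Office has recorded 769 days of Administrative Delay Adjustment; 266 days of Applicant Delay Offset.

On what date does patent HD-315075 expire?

Earliest priority filing: 29 May 1987.
Base term: 29 May 1987 + 15 years → 29 May 2002.
Administrative Delay Adjustment: +769 days → 6 July 2004.
Applicant Delay Offset: −266 days → 14 October 2003.

October 14, 2003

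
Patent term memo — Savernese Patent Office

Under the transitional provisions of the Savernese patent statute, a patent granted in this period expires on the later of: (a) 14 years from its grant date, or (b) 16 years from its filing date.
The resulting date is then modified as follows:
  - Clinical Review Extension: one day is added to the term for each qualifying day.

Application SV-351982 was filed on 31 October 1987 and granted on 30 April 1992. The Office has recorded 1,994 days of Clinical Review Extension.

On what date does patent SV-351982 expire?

(a) grant + 14 years → 30 April 2006.
(b) filing + 16 years → 31 October 2003.
Later of the two: 30 April 2006.
Clinical Review Extension: +1994 days → 15 October 2011.

2011-10-15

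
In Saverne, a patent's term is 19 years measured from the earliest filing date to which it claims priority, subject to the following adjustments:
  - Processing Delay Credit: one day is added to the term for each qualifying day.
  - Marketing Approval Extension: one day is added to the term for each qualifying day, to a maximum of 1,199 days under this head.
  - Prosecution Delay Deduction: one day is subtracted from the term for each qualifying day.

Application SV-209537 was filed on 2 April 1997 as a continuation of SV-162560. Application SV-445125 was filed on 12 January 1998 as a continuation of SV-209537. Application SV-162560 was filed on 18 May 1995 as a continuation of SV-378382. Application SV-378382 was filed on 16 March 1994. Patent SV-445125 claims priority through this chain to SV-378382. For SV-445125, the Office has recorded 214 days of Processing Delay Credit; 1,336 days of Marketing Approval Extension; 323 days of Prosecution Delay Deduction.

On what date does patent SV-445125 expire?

Earliest priority filing: 16 March 1994.
Base term: 16 March 1994 + 19 years → 16 March 2013.
Processing Delay Credit: +214 days → 16 October 2013.
Marketing Approval Extension: 1336 days claimed exceeds the 1199-day cap, so +1199 days → 27 January 2017.
Prosecution Delay Deduction: −323 days → 10 March 2016.

2016-03-10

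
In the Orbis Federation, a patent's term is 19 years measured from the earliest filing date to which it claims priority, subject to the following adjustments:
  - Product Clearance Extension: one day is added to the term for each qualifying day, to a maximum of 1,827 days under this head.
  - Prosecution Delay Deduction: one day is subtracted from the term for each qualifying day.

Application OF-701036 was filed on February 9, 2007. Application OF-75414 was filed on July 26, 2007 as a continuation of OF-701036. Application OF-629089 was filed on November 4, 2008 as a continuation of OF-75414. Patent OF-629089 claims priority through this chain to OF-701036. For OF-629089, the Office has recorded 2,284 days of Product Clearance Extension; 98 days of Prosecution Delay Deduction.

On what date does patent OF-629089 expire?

Earliest priority filing: 9 February 2007.
Base term: 9 February 2007 + 19 years → 9 February 2026.
Product Clearance Extension: 2284 days claimed exceeds the 1827-day cap, so +1827 days → 10 February 2031.
Prosecution Delay Deduction: −98 days → 4 November 2030.

November 4, 2030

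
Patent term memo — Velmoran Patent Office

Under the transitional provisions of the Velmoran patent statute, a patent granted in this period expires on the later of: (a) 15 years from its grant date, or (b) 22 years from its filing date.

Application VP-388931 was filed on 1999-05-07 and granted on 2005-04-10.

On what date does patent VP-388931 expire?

2021-05-07

(a) grant + 15 years → 10 April 2020.
(b) filing + 22 years → 7 May 2021.
Later of the two: 7 May 2021.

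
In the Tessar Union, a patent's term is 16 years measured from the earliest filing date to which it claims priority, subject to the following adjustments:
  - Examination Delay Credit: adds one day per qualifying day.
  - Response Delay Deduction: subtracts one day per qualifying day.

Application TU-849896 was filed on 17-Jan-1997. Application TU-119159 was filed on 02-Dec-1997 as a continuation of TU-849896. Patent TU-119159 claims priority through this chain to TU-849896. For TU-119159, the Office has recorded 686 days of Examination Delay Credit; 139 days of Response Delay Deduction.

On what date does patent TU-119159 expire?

Earliest priority filing: 17 January 1997.
Base term: 17 January 1997 + 16 years → 17 January 2013.
Examination Delay Credit: +686 days → 4 December 2014.
Response Delay Deduction: −139 days → 18 July 2014.

July 18, 2014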